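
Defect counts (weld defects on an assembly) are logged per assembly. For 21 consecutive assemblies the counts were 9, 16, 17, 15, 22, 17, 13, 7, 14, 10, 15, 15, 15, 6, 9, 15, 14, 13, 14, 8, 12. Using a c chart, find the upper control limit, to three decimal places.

24.019

c̄ = (9 + 16 + 17 + 15 + 22 + 17 + 13 + 7 + 14 + 10 + 15 + 15 + 15 + 6 + 9 + 15 + 14 + 13 + 14 + 8 + 12) / 21 = 276 / 21 = 13.1429
UCL = c̄ + 3√c̄ = 13.1429 + 3 × √13.1429 = 13.1429 + 3 × 3.6253 = 24.0188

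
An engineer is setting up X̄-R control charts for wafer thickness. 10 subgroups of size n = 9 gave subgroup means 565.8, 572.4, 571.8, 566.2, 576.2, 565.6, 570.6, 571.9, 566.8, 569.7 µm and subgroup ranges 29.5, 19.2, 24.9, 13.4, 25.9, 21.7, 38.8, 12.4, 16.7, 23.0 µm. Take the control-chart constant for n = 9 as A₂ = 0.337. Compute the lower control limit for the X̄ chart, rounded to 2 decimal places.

X̄̄ = (565.8 + 572.4 + 571.8 + 566.2 + 576.2 + 565.6 + 570.6 + 571.9 + 566.8 + 569.7) / 10 = 5697.0000 / 10 = 569.7000
R̄ = (29.5 + 19.2 + 24.9 + 13.4 + 25.9 + 21.7 + 38.8 + 12.4 + 16.7 + 23.0) / 10 = 225.5000 / 10 = 22.5500
LCL = X̄̄ − A₂·R̄ = 569.7000 − 0.337 × 22.5500 = 562.1007

562.10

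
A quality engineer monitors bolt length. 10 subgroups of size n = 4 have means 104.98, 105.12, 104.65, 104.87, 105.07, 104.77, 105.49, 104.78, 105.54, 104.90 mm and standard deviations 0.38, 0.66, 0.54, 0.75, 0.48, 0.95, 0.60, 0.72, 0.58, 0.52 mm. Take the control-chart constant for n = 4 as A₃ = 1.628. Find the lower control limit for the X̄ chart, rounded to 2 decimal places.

X̄̄ = (104.98 + 105.12 + 104.65 + 104.87 + 105.07 + 104.77 + 105.49 + 104.78 + 105.54 + 104.90) / 10 = 105.0170
s̄ = (0.38 + 0.66 + 0.54 + 0.75 + 0.48 + 0.95 + 0.60 + 0.72 + 0.58 + 0.52) / 10 = 0.6180
LCL = X̄̄ − A₃·s̄ = 105.0170 − 1.628 × 0.6180 = 104.0109

104.01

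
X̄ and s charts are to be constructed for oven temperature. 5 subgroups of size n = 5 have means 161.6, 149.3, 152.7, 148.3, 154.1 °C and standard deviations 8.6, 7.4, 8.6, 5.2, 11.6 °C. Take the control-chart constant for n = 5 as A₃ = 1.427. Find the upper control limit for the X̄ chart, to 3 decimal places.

165.016

X̄̄ = (161.6 + 149.3 + 152.7 + 148.3 + 154.1) / 5 = 153.2000
s̄ = (8.6 + 7.4 + 8.6 + 5.2 + 11.6) / 5 = 8.2800
UCL = X̄̄ + A₃·s̄ = 153.2000 + 1.427 × 8.2800 = 165.0156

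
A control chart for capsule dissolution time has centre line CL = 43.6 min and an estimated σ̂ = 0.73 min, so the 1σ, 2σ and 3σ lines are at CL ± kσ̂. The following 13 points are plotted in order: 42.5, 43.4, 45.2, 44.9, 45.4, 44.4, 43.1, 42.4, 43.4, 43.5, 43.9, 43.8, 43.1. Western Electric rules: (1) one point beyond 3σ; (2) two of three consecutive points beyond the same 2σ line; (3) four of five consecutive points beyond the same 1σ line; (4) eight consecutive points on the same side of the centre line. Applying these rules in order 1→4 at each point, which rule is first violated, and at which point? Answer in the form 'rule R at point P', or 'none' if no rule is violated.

Zone of each point (C = within 1σ̂, B = 1σ̂–2σ̂, A = 2σ̂–3σ̂, * = beyond 3σ̂; sign = side of CL): 1:-B, 2:-C, 3:+A, 4:+B, 5:+A, 6:+B, 7:-C, 8:-B, 9:-C, 10:-C, 11:+C, 12:+C, 13:-C
Rule 2 (two of three consecutive points beyond the same 2σ limit) is satisfied at point 5.

rule 2 at point 5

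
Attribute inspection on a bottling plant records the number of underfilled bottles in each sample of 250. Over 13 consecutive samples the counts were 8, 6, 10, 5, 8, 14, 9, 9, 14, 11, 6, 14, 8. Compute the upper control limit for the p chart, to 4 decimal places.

p̄ = Σdᵢ / (k·n) = 122 / (13 × 250) = 0.03754
UCL = p̄ + 3·√(p̄(1−p̄)/n) = 0.03754 + 3 × √(0.03754×0.96246/250) = 0.03754 + 3 × 0.01202 = 0.07360

0.0736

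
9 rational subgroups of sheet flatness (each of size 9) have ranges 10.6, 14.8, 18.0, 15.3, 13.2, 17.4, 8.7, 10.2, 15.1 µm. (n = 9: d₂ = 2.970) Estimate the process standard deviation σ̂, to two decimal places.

R̄ = (10.6 + 14.8 + 18.0 + 15.3 + 13.2 + 17.4 + 8.7 + 10.2 + 15.1) / 9 = 13.7000
σ̂ = R̄ / d₂ = 13.7000 / 2.970 = 4.6128

4.61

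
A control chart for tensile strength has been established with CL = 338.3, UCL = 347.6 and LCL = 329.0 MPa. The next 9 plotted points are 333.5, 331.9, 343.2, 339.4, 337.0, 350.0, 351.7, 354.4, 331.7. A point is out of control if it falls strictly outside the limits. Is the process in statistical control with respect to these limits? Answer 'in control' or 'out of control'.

out of control

Compare each point to [329.0, 347.6]: sample 6 = 350.0 > UCL; sample 7 = 351.7 > UCL; sample 8 = 354.4 > UCL.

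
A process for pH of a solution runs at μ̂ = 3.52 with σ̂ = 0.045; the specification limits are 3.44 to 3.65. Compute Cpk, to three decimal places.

Cpu = (USL − μ̂) / (3σ̂) = (3.65 − 3.52) / (3 × 0.045) = 0.9630; Cpl = (μ̂ − LSL) / (3σ̂) = (3.52 − 3.44) / (3 × 0.045) = 0.5926; Cpk = min(Cpu, Cpl) = 0.5926

0.593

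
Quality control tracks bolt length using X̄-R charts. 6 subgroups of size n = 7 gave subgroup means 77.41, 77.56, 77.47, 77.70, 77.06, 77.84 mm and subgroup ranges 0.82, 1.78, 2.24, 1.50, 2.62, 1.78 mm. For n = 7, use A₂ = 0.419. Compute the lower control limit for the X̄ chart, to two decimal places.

X̄̄ = (77.41 + 77.56 + 77.47 + 77.70 + 77.06 + 77.84) / 6 = 465.0400 / 6 = 77.5067
R̄ = (0.82 + 1.78 + 2.24 + 1.50 + 2.62 + 1.78) / 6 = 10.7400 / 6 = 1.7900
LCL = X̄̄ − A₂·R̄ = 77.5067 − 0.419 × 1.7900 = 76.7567

76.76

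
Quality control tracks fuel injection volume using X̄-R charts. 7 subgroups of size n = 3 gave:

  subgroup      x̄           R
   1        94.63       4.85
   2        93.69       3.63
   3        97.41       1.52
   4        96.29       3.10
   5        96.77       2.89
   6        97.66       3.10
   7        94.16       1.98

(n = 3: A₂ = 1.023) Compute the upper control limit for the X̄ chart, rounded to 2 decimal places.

98.88

X̄̄ = (94.63 + 93.69 + 97.41 + 96.29 + 96.77 + 97.66 + 94.16) / 7 = 670.6100 / 7 = 95.8014
R̄ = (4.85 + 3.63 + 1.52 + 3.10 + 2.89 + 3.10 + 1.98) / 7 = 21.0700 / 7 = 3.0100
UCL = X̄̄ + A₂·R̄ = 95.8014 + 1.023 × 3.0100 = 98.8807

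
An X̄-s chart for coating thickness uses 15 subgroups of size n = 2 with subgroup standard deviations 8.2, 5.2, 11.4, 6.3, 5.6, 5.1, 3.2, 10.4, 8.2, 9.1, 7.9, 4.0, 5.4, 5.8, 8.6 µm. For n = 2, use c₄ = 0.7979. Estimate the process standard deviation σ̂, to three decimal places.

8.723

s̄ = (8.2 + 5.2 + 11.4 + 6.3 + 5.6 + 5.1 + 3.2 + 10.4 + 8.2 + 9.1 + 7.9 + 4.0 + 5.4 + 5.8 + 8.6) / 15 = 6.9600
σ̂ = s̄ / c₄ = 6.9600 / 0.7979 = 8.7229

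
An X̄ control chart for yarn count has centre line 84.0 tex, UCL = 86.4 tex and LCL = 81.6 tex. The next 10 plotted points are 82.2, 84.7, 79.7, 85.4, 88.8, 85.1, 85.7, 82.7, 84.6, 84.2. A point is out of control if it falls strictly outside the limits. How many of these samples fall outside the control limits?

2

Compare each point to [81.6, 86.4]: sample 3 = 79.7 < LCL; sample 5 = 88.8 > UCL.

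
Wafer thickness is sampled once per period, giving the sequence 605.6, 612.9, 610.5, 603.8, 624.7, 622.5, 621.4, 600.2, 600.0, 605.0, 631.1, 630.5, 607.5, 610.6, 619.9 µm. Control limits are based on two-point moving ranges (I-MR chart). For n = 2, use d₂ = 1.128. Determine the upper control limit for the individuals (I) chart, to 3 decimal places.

X̄ = (605.6 + 612.9 + 610.5 + 603.8 + 624.7 + 622.5 + 621.4 + 600.2 + 600.0 + 605.0 + 631.1 + 630.5 + 607.5 + 610.6 + 619.9) / 15 = 613.7467
Moving ranges: 7.3, 2.4, 6.7, 20.9, 2.2, 1.1, 21.2, 0.2, 5.0, 26.1, 0.6, 23.0, 3.1, 9.3; M̄R̄ = 129.1000 / 14 = 9.2214
UCL = X̄ + 3·M̄R̄/d₂ = 613.7467 + 3 × 9.2214 / 1.128 = 638.2717

638.272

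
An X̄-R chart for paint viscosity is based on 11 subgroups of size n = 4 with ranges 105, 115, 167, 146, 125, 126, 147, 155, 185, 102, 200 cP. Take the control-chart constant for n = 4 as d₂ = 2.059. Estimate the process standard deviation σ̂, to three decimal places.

69.451

R̄ = (105 + 115 + 167 + 146 + 125 + 126 + 147 + 155 + 185 + 102 + 200) / 11 = 143.0000
σ̂ = R̄ / d₂ = 143.0000 / 2.059 = 69.4512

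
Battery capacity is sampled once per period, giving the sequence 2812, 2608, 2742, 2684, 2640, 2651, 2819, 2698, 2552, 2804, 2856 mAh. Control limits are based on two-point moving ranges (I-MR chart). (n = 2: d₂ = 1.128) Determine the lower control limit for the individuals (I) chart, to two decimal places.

X̄ = (2812 + 2608 + 2742 + 2684 + 2640 + 2651 + 2819 + 2698 + 2552 + 2804 + 2856) / 11 = 2715.0909
Moving ranges: 204, 134, 58, 44, 11, 168, 121, 146, 252, 52; M̄R̄ = 1190.0000 / 10 = 119.0000
LCL = X̄ − 3·M̄R̄/d₂ = 2715.0909 − 3 × 119.0000 / 1.128 = 2398.6015

2398.60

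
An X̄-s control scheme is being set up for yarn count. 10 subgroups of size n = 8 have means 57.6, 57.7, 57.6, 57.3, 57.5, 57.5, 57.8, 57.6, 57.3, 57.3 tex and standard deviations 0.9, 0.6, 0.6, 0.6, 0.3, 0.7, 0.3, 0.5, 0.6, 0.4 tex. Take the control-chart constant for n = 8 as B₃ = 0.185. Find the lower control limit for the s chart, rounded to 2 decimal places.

0.10

s̄ = (0.9 + 0.6 + 0.6 + 0.6 + 0.3 + 0.7 + 0.3 + 0.5 + 0.6 + 0.4) / 10 = 0.5500
LCL_s = B₃·s̄ = 0.185 × 0.5500 = 0.1018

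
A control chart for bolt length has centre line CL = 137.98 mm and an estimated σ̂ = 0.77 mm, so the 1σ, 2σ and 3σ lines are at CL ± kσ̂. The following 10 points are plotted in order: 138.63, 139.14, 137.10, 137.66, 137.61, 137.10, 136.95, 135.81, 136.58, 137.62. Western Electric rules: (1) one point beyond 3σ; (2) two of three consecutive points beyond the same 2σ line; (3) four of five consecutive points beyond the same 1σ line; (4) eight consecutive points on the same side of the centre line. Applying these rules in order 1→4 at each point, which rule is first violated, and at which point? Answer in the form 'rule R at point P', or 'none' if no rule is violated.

rule 3 at point 9

Zone of each point (C = within 1σ̂, B = 1σ̂–2σ̂, A = 2σ̂–3σ̂, * = beyond 3σ̂; sign = side of CL): 1:+C, 2:+B, 3:-B, 4:-C, 5:-C, 6:-B, 7:-B, 8:-A, 9:-B, 10:-C
Rule 3 (four of five consecutive points beyond the same 1σ limit) is satisfied at point 9.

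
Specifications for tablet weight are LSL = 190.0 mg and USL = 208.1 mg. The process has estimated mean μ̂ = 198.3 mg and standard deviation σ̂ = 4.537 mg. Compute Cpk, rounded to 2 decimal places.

Cpu = (USL − μ̂) / (3σ̂) = (208.1 − 198.3) / (3 × 4.537) = 0.7200; Cpl = (μ̂ − LSL) / (3σ̂) = (198.3 − 190.0) / (3 × 4.537) = 0.6098; Cpk = min(Cpu, Cpl) = 0.6098

0.61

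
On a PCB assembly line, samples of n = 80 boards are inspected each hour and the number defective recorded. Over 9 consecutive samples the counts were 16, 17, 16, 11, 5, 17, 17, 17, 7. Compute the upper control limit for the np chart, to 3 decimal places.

23.766

p̄ = Σdᵢ / (k·n) = 123 / (9 × 80) = 0.17083
UCL = np̄ + 3·√(np̄(1−p̄)) = 13.6667 + 3 × √(13.6667×0.82917) = 13.6667 + 3 × 3.3663 = 23.7656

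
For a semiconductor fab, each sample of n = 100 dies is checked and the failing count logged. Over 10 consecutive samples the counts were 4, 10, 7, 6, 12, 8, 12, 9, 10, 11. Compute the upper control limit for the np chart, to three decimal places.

17.442

p̄ = Σdᵢ / (k·n) = 89 / (10 × 100) = 0.08900
UCL = np̄ + 3·√(np̄(1−p̄)) = 8.9000 + 3 × √(8.9000×0.91100) = 8.9000 + 3 × 2.8474 = 17.4423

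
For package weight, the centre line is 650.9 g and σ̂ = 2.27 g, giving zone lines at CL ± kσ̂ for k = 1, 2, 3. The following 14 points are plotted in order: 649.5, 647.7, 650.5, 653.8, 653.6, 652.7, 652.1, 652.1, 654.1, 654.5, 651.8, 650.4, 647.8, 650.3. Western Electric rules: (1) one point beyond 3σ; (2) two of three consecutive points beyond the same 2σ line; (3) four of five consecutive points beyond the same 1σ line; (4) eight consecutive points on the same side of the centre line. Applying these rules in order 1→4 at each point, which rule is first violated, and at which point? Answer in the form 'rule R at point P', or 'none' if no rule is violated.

Zone of each point (C = within 1σ̂, B = 1σ̂–2σ̂, A = 2σ̂–3σ̂, * = beyond 3σ̂; sign = side of CL): 1:-C, 2:-B, 3:-C, 4:+B, 5:+B, 6:+C, 7:+C, 8:+C, 9:+B, 10:+B, 11:+C, 12:-C, 13:-B, 14:-C
Rule 4 (eight consecutive points on the same side of the centre line) is satisfied at point 11.

rule 4 at point 11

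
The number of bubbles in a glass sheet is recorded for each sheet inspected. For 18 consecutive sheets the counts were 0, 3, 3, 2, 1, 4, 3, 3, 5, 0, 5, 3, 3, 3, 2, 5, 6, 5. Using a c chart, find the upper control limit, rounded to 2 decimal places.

c̄ = (0 + 3 + 3 + 2 + 1 + 4 + 3 + 3 + 5 + 0 + 5 + 3 + 3 + 3 + 2 + 5 + 6 + 5) / 18 = 56 / 18 = 3.1111
UCL = c̄ + 3√c̄ = 3.1111 + 3 × √3.1111 = 3.1111 + 3 × 1.7638 = 8.4026

8.40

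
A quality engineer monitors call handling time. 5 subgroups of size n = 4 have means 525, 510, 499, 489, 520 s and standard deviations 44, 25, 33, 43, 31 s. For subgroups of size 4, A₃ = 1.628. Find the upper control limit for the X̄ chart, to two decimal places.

565.91

X̄̄ = (525 + 510 + 499 + 489 + 520) / 5 = 508.6000
s̄ = (44 + 25 + 33 + 43 + 31) / 5 = 35.2000
UCL = X̄̄ + A₃·s̄ = 508.6000 + 1.628 × 35.2000 = 565.9056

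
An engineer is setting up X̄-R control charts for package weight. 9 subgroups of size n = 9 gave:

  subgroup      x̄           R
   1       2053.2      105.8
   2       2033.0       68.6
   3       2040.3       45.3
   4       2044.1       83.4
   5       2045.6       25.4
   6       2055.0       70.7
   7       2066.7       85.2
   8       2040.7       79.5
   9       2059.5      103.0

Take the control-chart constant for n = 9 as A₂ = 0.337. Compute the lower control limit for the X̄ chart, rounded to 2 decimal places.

X̄̄ = (2053.2 + 2033.0 + 2040.3 + 2044.1 + 2045.6 + 2055.0 + 2066.7 + 2040.7 + 2059.5) / 9 = 18438.1000 / 9 = 2048.6778
R̄ = (105.8 + 68.6 + 45.3 + 83.4 + 25.4 + 70.7 + 85.2 + 79.5 + 103.0) / 9 = 666.9000 / 9 = 74.1000
LCL = X̄̄ − A₂·R̄ = 2048.6778 − 0.337 × 74.1000 = 2023.7061

2023.71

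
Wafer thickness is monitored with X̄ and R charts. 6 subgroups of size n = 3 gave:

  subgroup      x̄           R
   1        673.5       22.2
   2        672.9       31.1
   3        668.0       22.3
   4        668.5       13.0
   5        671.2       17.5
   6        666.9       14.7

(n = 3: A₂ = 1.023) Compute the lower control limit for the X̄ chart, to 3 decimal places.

X̄̄ = (673.5 + 672.9 + 668.0 + 668.5 + 671.2 + 666.9) / 6 = 4021.0000 / 6 = 670.1667
R̄ = (22.2 + 31.1 + 22.3 + 13.0 + 17.5 + 14.7) / 6 = 120.8000 / 6 = 20.1333
LCL = X̄̄ − A₂·R̄ = 670.1667 − 1.023 × 20.1333 = 649.5703

649.570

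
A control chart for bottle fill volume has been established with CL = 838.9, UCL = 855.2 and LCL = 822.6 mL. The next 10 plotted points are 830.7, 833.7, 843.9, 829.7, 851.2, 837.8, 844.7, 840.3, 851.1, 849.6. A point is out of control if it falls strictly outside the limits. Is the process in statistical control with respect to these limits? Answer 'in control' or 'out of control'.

All 10 points lie within [822.6, 855.2].

in control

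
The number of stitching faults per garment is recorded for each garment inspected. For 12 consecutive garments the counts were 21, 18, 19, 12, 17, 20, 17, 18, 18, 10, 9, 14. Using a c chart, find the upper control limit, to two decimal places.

c̄ = (21 + 18 + 19 + 12 + 17 + 20 + 17 + 18 + 18 + 10 + 9 + 14) / 12 = 193 / 12 = 16.0833
UCL = c̄ + 3√c̄ = 16.0833 + 3 × √16.0833 = 16.0833 + 3 × 4.0104 = 28.1145

28.11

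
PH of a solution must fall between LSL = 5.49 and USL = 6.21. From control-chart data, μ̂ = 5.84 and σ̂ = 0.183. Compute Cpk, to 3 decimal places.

Cpu = (USL − μ̂) / (3σ̂) = (6.21 − 5.84) / (3 × 0.183) = 0.6740; Cpl = (μ̂ − LSL) / (3σ̂) = (5.84 − 5.49) / (3 × 0.183) = 0.6375; Cpk = min(Cpu, Cpl) = 0.6375

0.638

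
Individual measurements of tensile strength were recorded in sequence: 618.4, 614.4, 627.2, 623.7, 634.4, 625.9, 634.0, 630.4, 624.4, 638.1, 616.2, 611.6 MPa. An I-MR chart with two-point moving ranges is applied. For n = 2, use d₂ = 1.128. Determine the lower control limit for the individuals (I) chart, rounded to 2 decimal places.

601.34

X̄ = (618.4 + 614.4 + 627.2 + 623.7 + 634.4 + 625.9 + 634.0 + 630.4 + 624.4 + 638.1 + 616.2 + 611.6) / 12 = 624.8917
Moving ranges: 4.0, 12.8, 3.5, 10.7, 8.5, 8.1, 3.6, 6.0, 13.7, 21.9, 4.6; M̄R̄ = 97.4000 / 11 = 8.8545
LCL = X̄ − 3·M̄R̄/d₂ = 624.8917 − 3 × 8.8545 / 1.128 = 601.3423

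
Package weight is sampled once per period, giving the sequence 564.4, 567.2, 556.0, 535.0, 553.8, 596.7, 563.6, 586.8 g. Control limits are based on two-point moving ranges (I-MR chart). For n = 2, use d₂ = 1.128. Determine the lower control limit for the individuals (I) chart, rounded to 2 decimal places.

X̄ = (564.4 + 567.2 + 556.0 + 535.0 + 553.8 + 596.7 + 563.6 + 586.8) / 8 = 565.4375
Moving ranges: 2.8, 11.2, 21.0, 18.8, 42.9, 33.1, 23.2; M̄R̄ = 153.0000 / 7 = 21.8571
LCL = X̄ − 3·M̄R̄/d₂ = 565.4375 − 3 × 21.8571 / 1.128 = 507.3068

507.31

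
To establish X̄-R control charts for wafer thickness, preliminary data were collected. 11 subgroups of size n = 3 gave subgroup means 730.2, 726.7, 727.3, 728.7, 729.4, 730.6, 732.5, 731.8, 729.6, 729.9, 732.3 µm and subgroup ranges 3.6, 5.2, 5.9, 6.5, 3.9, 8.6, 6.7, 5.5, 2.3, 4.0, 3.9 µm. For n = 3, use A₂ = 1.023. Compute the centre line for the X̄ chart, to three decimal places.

729.909

X̄̄ = (730.2 + 726.7 + 727.3 + 728.7 + 729.4 + 730.6 + 732.5 + 731.8 + 729.6 + 729.9 + 732.3) / 11 = 8029.0000 / 11 = 729.9091
CL = X̄̄ = 729.9091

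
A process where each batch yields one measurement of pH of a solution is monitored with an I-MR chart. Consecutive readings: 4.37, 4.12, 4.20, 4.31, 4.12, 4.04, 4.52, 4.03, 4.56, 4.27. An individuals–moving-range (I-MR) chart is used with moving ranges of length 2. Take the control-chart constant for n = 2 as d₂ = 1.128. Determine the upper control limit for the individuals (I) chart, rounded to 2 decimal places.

4.99

X̄ = (4.37 + 4.12 + 4.20 + 4.31 + 4.12 + 4.04 + 4.52 + 4.03 + 4.56 + 4.27) / 10 = 4.2540
Moving ranges: 0.25, 0.08, 0.11, 0.19, 0.08, 0.48, 0.49, 0.53, 0.29; M̄R̄ = 2.5000 / 9 = 0.2778
UCL = X̄ + 3·M̄R̄/d₂ = 4.2540 + 3 × 0.2778 / 1.128 = 4.9928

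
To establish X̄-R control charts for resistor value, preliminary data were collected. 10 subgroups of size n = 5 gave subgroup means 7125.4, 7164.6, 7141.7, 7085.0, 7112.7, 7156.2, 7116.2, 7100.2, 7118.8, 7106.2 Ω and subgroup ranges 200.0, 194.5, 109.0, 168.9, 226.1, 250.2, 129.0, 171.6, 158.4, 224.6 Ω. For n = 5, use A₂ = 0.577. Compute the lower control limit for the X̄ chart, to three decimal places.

X̄̄ = (7125.4 + 7164.6 + 7141.7 + 7085.0 + 7112.7 + 7156.2 + 7116.2 + 7100.2 + 7118.8 + 7106.2) / 10 = 71227.0000 / 10 = 7122.7000
R̄ = (200.0 + 194.5 + 109.0 + 168.9 + 226.1 + 250.2 + 129.0 + 171.6 + 158.4 + 224.6) / 10 = 1832.3000 / 10 = 183.2300
LCL = X̄̄ − A₂·R̄ = 7122.7000 − 0.577 × 183.2300 = 7016.9763

7016.976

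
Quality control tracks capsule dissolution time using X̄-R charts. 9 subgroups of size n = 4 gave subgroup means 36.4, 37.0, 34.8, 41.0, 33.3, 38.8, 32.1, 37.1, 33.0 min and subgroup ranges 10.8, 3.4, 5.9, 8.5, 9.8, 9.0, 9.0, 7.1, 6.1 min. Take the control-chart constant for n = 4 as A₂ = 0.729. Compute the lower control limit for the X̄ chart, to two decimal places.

30.31

X̄̄ = (36.4 + 37.0 + 34.8 + 41.0 + 33.3 + 38.8 + 32.1 + 37.1 + 33.0) / 9 = 323.5000 / 9 = 35.9444
R̄ = (10.8 + 3.4 + 5.9 + 8.5 + 9.8 + 9.0 + 9.0 + 7.1 + 6.1) / 9 = 69.6000 / 9 = 7.7333
LCL = X̄̄ − A₂·R̄ = 35.9444 − 0.729 × 7.7333 = 30.3068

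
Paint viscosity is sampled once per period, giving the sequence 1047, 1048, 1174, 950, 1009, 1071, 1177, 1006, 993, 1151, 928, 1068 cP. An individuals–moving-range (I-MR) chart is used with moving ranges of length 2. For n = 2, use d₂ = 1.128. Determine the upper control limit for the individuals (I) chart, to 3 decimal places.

X̄ = (1047 + 1048 + 1174 + 950 + 1009 + 1071 + 1177 + 1006 + 993 + 1151 + 928 + 1068) / 12 = 1051.8333
Moving ranges: 1, 126, 224, 59, 62, 106, 171, 13, 158, 223, 140; M̄R̄ = 1283.0000 / 11 = 116.6364
UCL = X̄ + 3·M̄R̄/d₂ = 1051.8333 + 3 × 116.6364 / 1.128 = 1362.0364

1362.036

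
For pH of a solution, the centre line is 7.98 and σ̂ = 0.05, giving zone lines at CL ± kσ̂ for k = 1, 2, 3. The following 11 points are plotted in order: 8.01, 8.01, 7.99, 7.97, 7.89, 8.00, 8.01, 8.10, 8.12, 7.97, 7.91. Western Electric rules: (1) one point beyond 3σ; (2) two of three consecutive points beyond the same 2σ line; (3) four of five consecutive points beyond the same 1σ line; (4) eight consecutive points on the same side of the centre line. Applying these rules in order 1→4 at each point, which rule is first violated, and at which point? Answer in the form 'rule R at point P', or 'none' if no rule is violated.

rule 2 at point 9

Zone of each point (C = within 1σ̂, B = 1σ̂–2σ̂, A = 2σ̂–3σ̂, * = beyond 3σ̂; sign = side of CL): 1:+C, 2:+C, 3:+C, 4:-C, 5:-B, 6:+C, 7:+C, 8:+A, 9:+A, 10:-C, 11:-B
Rule 2 (two of three consecutive points beyond the same 2σ limit) is satisfied at point 9.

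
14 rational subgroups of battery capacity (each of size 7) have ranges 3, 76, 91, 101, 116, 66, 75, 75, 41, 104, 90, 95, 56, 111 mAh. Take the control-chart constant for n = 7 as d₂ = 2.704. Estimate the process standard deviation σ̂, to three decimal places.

R̄ = (3 + 76 + 91 + 101 + 116 + 66 + 75 + 75 + 41 + 104 + 90 + 95 + 56 + 111) / 14 = 78.5714
σ̂ = R̄ / d₂ = 78.5714 / 2.704 = 29.0575

29.057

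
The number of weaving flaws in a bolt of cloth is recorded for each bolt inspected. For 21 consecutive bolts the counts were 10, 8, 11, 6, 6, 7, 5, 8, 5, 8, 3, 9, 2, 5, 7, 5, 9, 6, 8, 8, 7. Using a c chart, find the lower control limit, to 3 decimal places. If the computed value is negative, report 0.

0.000

c̄ = (10 + 8 + 11 + 6 + 6 + 7 + 5 + 8 + 5 + 8 + 3 + 9 + 2 + 5 + 7 + 5 + 9 + 6 + 8 + 8 + 7) / 21 = 143 / 21 = 6.8095
LCL = c̄ − 3√c̄ = 6.8095 − 3 × 2.6095 = -1.0190 → 0 (cannot be negative)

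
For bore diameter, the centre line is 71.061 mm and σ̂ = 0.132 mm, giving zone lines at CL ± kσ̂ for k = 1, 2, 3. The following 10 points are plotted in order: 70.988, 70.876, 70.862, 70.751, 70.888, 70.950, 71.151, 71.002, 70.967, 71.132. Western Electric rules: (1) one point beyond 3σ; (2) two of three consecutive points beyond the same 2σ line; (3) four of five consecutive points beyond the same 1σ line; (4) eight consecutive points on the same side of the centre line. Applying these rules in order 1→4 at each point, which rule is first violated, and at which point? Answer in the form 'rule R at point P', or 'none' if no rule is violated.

Zone of each point (C = within 1σ̂, B = 1σ̂–2σ̂, A = 2σ̂–3σ̂, * = beyond 3σ̂; sign = side of CL): 1:-C, 2:-B, 3:-B, 4:-A, 5:-B, 6:-C, 7:+C, 8:-C, 9:-C, 10:+C
Rule 3 (four of five consecutive points beyond the same 1σ limit) is satisfied at point 5.

rule 3 at point 5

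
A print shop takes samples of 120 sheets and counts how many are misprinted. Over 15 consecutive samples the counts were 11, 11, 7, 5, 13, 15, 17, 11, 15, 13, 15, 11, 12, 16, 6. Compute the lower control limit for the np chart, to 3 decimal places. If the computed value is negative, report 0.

p̄ = Σdᵢ / (k·n) = 178 / (15 × 120) = 0.09889
LCL = np̄ − 3·√(np̄(1−p̄)) = 11.8667 − 3 × 3.2700 = 2.0565

2.057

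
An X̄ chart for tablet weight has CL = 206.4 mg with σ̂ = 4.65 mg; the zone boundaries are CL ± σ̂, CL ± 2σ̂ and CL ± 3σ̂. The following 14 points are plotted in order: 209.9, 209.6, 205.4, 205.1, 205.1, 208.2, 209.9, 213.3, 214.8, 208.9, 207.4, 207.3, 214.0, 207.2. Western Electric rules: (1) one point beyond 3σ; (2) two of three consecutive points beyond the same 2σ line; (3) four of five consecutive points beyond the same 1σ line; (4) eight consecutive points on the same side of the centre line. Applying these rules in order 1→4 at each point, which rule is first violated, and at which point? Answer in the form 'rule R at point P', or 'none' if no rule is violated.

rule 4 at point 13

Zone of each point (C = within 1σ̂, B = 1σ̂–2σ̂, A = 2σ̂–3σ̂, * = beyond 3σ̂; sign = side of CL): 1:+C, 2:+C, 3:-C, 4:-C, 5:-C, 6:+C, 7:+C, 8:+B, 9:+B, 10:+C, 11:+C, 12:+C, 13:+B, 14:+C
Rule 4 (eight consecutive points on the same side of the centre line) is satisfied at point 13.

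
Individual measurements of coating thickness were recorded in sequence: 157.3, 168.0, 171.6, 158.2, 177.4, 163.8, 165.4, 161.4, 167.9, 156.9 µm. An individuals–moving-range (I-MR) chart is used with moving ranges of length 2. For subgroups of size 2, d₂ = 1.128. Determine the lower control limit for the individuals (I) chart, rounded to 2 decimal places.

X̄ = (157.3 + 168.0 + 171.6 + 158.2 + 177.4 + 163.8 + 165.4 + 161.4 + 167.9 + 156.9) / 10 = 164.7900
Moving ranges: 10.7, 3.6, 13.4, 19.2, 13.6, 1.6, 4.0, 6.5, 11.0; M̄R̄ = 83.6000 / 9 = 9.2889
LCL = X̄ − 3·M̄R̄/d₂ = 164.7900 − 3 × 9.2889 / 1.128 = 140.0855

140.09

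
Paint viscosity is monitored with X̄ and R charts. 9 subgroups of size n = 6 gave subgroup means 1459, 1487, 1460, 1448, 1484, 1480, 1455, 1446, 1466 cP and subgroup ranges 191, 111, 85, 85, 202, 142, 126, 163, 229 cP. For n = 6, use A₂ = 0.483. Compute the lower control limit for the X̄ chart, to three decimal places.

X̄̄ = (1459 + 1487 + 1460 + 1448 + 1484 + 1480 + 1455 + 1446 + 1466) / 9 = 13185.0000 / 9 = 1465.0000
R̄ = (191 + 111 + 85 + 85 + 202 + 142 + 126 + 163 + 229) / 9 = 1334.0000 / 9 = 148.2222
LCL = X̄̄ − A₂·R̄ = 1465.0000 − 0.483 × 148.2222 = 1393.4087

1393.409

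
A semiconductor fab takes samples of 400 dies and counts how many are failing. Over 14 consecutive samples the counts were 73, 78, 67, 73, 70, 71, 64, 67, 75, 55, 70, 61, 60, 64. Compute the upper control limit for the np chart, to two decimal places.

p̄ = Σdᵢ / (k·n) = 948 / (14 × 400) = 0.16929
UCL = np̄ + 3·√(np̄(1−p̄)) = 67.7143 + 3 × √(67.7143×0.83071) = 67.7143 + 3 × 7.5001 = 90.2145

90.21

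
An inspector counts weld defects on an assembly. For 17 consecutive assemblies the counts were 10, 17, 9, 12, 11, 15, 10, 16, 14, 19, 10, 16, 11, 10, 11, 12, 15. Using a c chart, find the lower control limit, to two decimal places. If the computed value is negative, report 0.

2.08

c̄ = (10 + 17 + 9 + 12 + 11 + 15 + 10 + 16 + 14 + 19 + 10 + 16 + 11 + 10 + 11 + 12 + 15) / 17 = 218 / 17 = 12.8235
LCL = c̄ − 3√c̄ = 12.8235 − 3 × 3.5810 = 2.0805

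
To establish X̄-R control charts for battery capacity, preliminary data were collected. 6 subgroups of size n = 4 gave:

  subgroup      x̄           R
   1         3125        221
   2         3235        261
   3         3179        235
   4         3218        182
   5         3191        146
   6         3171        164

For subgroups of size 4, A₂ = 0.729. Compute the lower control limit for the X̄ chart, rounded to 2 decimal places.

X̄̄ = (3125 + 3235 + 3179 + 3218 + 3191 + 3171) / 6 = 19119.0000 / 6 = 3186.5000
R̄ = (221 + 261 + 235 + 182 + 146 + 164) / 6 = 1209.0000 / 6 = 201.5000
LCL = X̄̄ − A₂·R̄ = 3186.5000 − 0.729 × 201.5000 = 3039.6065

3039.61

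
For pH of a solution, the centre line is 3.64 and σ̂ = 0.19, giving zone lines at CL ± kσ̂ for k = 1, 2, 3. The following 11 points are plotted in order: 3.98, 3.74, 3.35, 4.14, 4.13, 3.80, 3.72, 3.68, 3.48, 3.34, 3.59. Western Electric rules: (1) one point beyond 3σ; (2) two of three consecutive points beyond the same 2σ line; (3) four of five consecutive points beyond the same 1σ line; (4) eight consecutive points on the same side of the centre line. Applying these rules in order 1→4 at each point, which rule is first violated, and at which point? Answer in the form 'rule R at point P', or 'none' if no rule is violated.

rule 2 at point 5

Zone of each point (C = within 1σ̂, B = 1σ̂–2σ̂, A = 2σ̂–3σ̂, * = beyond 3σ̂; sign = side of CL): 1:+B, 2:+C, 3:-B, 4:+A, 5:+A, 6:+C, 7:+C, 8:+C, 9:-C, 10:-B, 11:-C
Rule 2 (two of three consecutive points beyond the same 2σ limit) is satisfied at point 5.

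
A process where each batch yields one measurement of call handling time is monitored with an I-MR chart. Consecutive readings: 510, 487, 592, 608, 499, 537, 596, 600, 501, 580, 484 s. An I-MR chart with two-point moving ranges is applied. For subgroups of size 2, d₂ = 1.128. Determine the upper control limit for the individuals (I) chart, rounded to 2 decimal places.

X̄ = (510 + 487 + 592 + 608 + 499 + 537 + 596 + 600 + 501 + 580 + 484) / 11 = 544.9091
Moving ranges: 23, 105, 16, 109, 38, 59, 4, 99, 79, 96; M̄R̄ = 628.0000 / 10 = 62.8000
UCL = X̄ + 3·M̄R̄/d₂ = 544.9091 + 3 × 62.8000 / 1.128 = 711.9304

711.93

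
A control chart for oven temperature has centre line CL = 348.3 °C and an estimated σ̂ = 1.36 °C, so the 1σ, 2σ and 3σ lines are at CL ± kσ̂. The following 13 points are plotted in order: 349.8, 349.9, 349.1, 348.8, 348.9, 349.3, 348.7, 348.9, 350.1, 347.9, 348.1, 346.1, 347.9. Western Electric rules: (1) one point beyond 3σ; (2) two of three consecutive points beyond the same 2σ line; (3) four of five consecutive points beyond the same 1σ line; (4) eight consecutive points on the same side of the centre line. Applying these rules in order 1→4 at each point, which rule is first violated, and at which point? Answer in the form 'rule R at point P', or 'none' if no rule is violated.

Zone of each point (C = within 1σ̂, B = 1σ̂–2σ̂, A = 2σ̂–3σ̂, * = beyond 3σ̂; sign = side of CL): 1:+B, 2:+B, 3:+C, 4:+C, 5:+C, 6:+C, 7:+C, 8:+C, 9:+B, 10:-C, 11:-C, 12:-B, 13:-C
Rule 4 (eight consecutive points on the same side of the centre line) is satisfied at point 8.

rule 4 at point 8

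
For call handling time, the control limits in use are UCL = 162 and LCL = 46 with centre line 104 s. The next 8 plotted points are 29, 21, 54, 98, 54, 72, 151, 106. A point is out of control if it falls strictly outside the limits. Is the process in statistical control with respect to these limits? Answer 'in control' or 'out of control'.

out of control

Compare each point to [46, 162]: sample 1 = 29 < LCL; sample 2 = 21 < LCL.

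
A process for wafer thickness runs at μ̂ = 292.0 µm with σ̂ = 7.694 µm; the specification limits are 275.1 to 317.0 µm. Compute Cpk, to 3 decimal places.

0.732

Cpu = (USL − μ̂) / (3σ̂) = (317.0 − 292.0) / (3 × 7.694) = 1.0831; Cpl = (μ̂ − LSL) / (3σ̂) = (292.0 − 275.1) / (3 × 7.694) = 0.7322; Cpk = min(Cpu, Cpl) = 0.7322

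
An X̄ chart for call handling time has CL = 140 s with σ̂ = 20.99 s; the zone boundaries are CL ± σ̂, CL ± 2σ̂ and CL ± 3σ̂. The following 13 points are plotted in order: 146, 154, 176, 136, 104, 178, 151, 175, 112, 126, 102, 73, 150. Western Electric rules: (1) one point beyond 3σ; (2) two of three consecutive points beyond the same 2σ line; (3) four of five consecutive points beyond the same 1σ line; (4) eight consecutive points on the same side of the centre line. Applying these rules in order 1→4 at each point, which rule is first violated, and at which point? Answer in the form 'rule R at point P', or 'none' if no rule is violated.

Zone of each point (C = within 1σ̂, B = 1σ̂–2σ̂, A = 2σ̂–3σ̂, * = beyond 3σ̂; sign = side of CL): 1:+C, 2:+C, 3:+B, 4:-C, 5:-B, 6:+B, 7:+C, 8:+B, 9:-B, 10:-C, 11:-B, 12:-*, 13:+C
Rule 1 (one point beyond the 3σ limits) is satisfied at point 12.

rule 1 at point 12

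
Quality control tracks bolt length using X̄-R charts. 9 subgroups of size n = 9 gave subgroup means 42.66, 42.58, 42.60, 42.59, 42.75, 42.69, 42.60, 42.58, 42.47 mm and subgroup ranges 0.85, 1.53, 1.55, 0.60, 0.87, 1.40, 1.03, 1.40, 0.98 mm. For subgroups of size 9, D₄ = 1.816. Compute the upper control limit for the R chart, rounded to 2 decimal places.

R̄ = (0.85 + 1.53 + 1.55 + 0.60 + 0.87 + 1.40 + 1.03 + 1.40 + 0.98) / 9 = 10.2100 / 9 = 1.1344
UCL_R = D₄·R̄ = 1.816 × 1.1344 = 2.0602

2.06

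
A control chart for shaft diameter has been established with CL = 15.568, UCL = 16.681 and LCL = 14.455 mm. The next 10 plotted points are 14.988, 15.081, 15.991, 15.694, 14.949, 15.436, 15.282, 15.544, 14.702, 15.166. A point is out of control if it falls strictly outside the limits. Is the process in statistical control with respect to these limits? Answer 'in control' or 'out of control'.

in control

All 10 points lie within [14.455, 16.681].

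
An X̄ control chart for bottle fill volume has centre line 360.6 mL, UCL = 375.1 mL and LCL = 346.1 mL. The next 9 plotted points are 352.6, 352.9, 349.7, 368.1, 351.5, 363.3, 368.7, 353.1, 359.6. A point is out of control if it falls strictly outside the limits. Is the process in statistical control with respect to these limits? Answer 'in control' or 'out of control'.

All 9 points lie within [346.1, 375.1].

in control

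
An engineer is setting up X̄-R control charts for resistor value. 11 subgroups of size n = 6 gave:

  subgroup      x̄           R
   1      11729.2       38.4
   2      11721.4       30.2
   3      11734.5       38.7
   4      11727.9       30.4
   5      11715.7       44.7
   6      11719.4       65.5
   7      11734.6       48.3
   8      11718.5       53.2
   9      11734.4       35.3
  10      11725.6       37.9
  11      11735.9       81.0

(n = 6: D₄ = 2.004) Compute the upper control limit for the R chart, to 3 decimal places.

R̄ = (38.4 + 30.2 + 38.7 + 30.4 + 44.7 + 65.5 + 48.3 + 53.2 + 35.3 + 37.9 + 81.0) / 11 = 503.6000 / 11 = 45.7818
UCL_R = D₄·R̄ = 2.004 × 45.7818 = 91.7468

91.747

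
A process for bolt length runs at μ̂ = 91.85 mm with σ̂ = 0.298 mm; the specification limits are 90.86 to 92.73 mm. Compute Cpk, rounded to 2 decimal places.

Cpu = (USL − μ̂) / (3σ̂) = (92.73 − 91.85) / (3 × 0.298) = 0.9843; Cpl = (μ̂ − LSL) / (3σ̂) = (91.85 − 90.86) / (3 × 0.298) = 1.1074; Cpk = min(Cpu, Cpl) = 0.9843

0.98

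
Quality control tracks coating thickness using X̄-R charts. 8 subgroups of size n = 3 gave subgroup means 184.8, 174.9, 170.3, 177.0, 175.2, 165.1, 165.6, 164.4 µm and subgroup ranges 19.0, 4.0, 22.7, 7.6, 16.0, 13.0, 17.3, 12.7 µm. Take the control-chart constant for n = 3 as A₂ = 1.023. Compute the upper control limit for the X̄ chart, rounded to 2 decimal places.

186.52

X̄̄ = (184.8 + 174.9 + 170.3 + 177.0 + 175.2 + 165.1 + 165.6 + 164.4) / 8 = 1377.3000 / 8 = 172.1625
R̄ = (19.0 + 4.0 + 22.7 + 7.6 + 16.0 + 13.0 + 17.3 + 12.7) / 8 = 112.3000 / 8 = 14.0375
UCL = X̄̄ + A₂·R̄ = 172.1625 + 1.023 × 14.0375 = 186.5229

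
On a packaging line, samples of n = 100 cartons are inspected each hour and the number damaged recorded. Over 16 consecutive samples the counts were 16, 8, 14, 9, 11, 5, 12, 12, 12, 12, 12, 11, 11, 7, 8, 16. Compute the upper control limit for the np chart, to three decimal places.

20.387

p̄ = Σdᵢ / (k·n) = 176 / (16 × 100) = 0.11000
UCL = np̄ + 3·√(np̄(1−p̄)) = 11.0000 + 3 × √(11.0000×0.89000) = 11.0000 + 3 × 3.1289 = 20.3867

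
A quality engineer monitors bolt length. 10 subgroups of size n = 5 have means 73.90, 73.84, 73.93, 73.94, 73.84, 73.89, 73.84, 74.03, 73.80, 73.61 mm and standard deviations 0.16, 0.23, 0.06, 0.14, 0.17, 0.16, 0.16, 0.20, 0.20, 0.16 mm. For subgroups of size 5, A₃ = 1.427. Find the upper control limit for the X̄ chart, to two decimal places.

X̄̄ = (73.90 + 73.84 + 73.93 + 73.94 + 73.84 + 73.89 + 73.84 + 74.03 + 73.80 + 73.61) / 10 = 73.8620
s̄ = (0.16 + 0.23 + 0.06 + 0.14 + 0.17 + 0.16 + 0.16 + 0.20 + 0.20 + 0.16) / 10 = 0.1640
UCL = X̄̄ + A₃·s̄ = 73.8620 + 1.427 × 0.1640 = 74.0960

74.10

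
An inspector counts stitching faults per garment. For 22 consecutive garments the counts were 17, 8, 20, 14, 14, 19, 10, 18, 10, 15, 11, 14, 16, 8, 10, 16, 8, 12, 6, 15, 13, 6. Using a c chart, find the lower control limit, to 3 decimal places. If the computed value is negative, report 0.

c̄ = (17 + 8 + 20 + 14 + 14 + 19 + 10 + 18 + 10 + 15 + 11 + 14 + 16 + 8 + 10 + 16 + 8 + 12 + 6 + 15 + 13 + 6) / 22 = 280 / 22 = 12.7273
LCL = c̄ − 3√c̄ = 12.7273 − 3 × 3.5675 = 2.0247

2.025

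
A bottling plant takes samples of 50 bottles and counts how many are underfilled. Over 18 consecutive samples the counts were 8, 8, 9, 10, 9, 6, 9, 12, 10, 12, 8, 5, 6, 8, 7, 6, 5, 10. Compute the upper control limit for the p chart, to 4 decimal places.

p̄ = Σdᵢ / (k·n) = 148 / (18 × 50) = 0.16444
UCL = p̄ + 3·√(p̄(1−p̄)/n) = 0.16444 + 3 × √(0.16444×0.83556/50) = 0.16444 + 3 × 0.05242 = 0.32171

0.3217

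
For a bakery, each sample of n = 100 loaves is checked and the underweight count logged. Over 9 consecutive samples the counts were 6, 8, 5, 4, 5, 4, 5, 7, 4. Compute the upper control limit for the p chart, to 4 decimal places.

p̄ = Σdᵢ / (k·n) = 48 / (9 × 100) = 0.05333
UCL = p̄ + 3·√(p̄(1−p̄)/n) = 0.05333 + 3 × √(0.05333×0.94667/100) = 0.05333 + 3 × 0.02247 = 0.12074

0.1207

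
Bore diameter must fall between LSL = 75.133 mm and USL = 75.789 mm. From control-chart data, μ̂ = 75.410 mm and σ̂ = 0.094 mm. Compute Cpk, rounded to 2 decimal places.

Cpu = (USL − μ̂) / (3σ̂) = (75.789 − 75.410) / (3 × 0.094) = 1.3440; Cpl = (μ̂ − LSL) / (3σ̂) = (75.410 − 75.133) / (3 × 0.094) = 0.9823; Cpk = min(Cpu, Cpl) = 0.9823

0.98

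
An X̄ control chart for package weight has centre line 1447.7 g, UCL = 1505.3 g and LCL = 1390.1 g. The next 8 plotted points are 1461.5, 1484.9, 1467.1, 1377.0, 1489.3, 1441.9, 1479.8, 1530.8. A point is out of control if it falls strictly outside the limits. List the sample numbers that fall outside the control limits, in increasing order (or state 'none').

4, 8

Compare each point to [1390.1, 1505.3]: sample 4 = 1377.0 < LCL; sample 8 = 1530.8 > UCL.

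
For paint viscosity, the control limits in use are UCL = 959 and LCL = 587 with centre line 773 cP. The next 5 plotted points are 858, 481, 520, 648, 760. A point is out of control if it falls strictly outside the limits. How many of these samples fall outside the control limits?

Compare each point to [587, 959]: sample 2 = 481 < LCL; sample 3 = 520 < LCL.

2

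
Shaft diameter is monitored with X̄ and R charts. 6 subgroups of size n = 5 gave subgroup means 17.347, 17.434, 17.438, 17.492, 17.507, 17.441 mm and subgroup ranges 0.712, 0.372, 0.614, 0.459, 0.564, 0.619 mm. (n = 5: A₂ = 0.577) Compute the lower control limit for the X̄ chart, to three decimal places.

X̄̄ = (17.347 + 17.434 + 17.438 + 17.492 + 17.507 + 17.441) / 6 = 104.6590 / 6 = 17.4432
R̄ = (0.712 + 0.372 + 0.614 + 0.459 + 0.564 + 0.619) / 6 = 3.3400 / 6 = 0.5567
LCL = X̄̄ − A₂·R̄ = 17.4432 − 0.577 × 0.5567 = 17.1220

17.122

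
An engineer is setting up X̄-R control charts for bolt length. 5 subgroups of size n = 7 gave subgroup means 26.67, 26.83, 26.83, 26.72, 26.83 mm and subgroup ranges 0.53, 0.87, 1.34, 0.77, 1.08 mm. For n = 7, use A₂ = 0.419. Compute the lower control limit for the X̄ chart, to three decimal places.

X̄̄ = (26.67 + 26.83 + 26.83 + 26.72 + 26.83) / 5 = 133.8800 / 5 = 26.7760
R̄ = (0.53 + 0.87 + 1.34 + 0.77 + 1.08) / 5 = 4.5900 / 5 = 0.9180
LCL = X̄̄ − A₂·R̄ = 26.7760 − 0.419 × 0.9180 = 26.3914

26.391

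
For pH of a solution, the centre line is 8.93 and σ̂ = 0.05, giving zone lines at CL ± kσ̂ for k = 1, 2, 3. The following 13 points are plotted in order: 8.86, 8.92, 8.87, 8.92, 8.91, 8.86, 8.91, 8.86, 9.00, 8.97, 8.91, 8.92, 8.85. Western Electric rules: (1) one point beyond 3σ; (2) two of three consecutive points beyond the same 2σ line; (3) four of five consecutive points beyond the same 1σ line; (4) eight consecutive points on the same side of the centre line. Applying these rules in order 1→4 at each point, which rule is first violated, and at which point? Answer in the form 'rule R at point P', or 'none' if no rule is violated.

rule 4 at point 8

Zone of each point (C = within 1σ̂, B = 1σ̂–2σ̂, A = 2σ̂–3σ̂, * = beyond 3σ̂; sign = side of CL): 1:-B, 2:-C, 3:-B, 4:-C, 5:-C, 6:-B, 7:-C, 8:-B, 9:+B, 10:+C, 11:-C, 12:-C, 13:-B
Rule 4 (eight consecutive points on the same side of the centre line) is satisfied at point 8.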